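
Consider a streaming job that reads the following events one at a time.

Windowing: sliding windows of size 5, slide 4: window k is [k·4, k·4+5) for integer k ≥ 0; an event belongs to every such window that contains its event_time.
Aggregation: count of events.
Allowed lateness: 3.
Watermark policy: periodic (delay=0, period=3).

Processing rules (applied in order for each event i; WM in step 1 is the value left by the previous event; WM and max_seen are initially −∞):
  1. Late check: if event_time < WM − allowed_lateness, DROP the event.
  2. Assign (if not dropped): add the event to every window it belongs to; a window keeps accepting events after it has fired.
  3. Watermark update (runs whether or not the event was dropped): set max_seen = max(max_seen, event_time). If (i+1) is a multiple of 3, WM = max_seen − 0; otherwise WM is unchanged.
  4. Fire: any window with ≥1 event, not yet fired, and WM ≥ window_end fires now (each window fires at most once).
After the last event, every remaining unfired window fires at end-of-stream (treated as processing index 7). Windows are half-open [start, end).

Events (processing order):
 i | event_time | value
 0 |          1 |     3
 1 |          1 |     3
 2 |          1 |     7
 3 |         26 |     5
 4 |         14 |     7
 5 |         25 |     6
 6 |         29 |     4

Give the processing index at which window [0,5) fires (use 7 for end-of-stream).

i=0 t=1 v=3: → [0,5); WM=−∞
i=1 t=1 v=3: → [0,5); WM=−∞
i=2 t=1 v=7: → [0,5); WM=1
i=3 t=26 v=5: → [24,29); WM=1
i=4 t=14 v=7: → [12,17); WM=1
i=5 t=25 v=6: → [24,29); WM=26; [0,5) fires=3 [12,17) fires=1
i=6 t=29 v=4: → [28,33); WM=26

5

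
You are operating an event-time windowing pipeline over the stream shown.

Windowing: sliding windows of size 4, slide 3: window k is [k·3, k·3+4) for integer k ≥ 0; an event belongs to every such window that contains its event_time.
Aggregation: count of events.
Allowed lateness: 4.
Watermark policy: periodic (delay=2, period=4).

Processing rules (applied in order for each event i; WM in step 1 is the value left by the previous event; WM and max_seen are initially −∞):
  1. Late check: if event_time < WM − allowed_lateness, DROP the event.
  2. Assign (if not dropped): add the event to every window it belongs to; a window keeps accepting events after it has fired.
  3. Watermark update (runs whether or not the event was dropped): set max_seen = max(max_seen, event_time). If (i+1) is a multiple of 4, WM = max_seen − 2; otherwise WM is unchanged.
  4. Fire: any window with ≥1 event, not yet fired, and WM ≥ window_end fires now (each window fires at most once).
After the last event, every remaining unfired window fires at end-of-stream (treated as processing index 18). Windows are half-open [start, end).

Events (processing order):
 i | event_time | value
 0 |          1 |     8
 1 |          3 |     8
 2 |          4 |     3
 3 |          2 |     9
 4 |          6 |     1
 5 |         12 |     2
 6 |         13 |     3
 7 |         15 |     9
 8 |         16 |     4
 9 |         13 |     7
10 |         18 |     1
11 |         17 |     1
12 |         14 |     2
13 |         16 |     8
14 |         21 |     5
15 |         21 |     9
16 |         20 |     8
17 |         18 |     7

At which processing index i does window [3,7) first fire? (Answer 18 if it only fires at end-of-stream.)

7

i=0 t=1 v=8: → [0,4); WM=−∞
i=1 t=3 v=8: → [3,7),[0,4); WM=−∞
i=2 t=4 v=3: → [3,7); WM=−∞
i=3 t=2 v=9: → [0,4); WM=2
i=4 t=6 v=1: → [6,10),[3,7); WM=2
i=5 t=12 v=2: → [12,16),[9,13); WM=2
i=6 t=13 v=3: → [12,16); WM=2
i=7 t=15 v=9: → [15,19),[12,16); WM=13; [0,4) fires=3 [3,7) fires=3 [6,10) fires=1 [9,13) fires=1
i=8 t=16 v=4: → [15,19); WM=13
i=9 t=13 v=7: → [12,16); WM=13
i=10 t=18 v=1: → [18,22),[15,19); WM=13
i=11 t=17 v=1: → [15,19); WM=16; [12,16) fires=4
i=12 t=14 v=2: → [12,16); WM=16
i=13 t=16 v=8: → [15,19); WM=16
i=14 t=21 v=5: → [21,25),[18,22); WM=16
i=15 t=21 v=9: → [21,25),[18,22); WM=19; [15,19) fires=5
i=16 t=20 v=8: → [18,22); WM=19
i=17 t=18 v=7: → [18,22),[15,19); WM=19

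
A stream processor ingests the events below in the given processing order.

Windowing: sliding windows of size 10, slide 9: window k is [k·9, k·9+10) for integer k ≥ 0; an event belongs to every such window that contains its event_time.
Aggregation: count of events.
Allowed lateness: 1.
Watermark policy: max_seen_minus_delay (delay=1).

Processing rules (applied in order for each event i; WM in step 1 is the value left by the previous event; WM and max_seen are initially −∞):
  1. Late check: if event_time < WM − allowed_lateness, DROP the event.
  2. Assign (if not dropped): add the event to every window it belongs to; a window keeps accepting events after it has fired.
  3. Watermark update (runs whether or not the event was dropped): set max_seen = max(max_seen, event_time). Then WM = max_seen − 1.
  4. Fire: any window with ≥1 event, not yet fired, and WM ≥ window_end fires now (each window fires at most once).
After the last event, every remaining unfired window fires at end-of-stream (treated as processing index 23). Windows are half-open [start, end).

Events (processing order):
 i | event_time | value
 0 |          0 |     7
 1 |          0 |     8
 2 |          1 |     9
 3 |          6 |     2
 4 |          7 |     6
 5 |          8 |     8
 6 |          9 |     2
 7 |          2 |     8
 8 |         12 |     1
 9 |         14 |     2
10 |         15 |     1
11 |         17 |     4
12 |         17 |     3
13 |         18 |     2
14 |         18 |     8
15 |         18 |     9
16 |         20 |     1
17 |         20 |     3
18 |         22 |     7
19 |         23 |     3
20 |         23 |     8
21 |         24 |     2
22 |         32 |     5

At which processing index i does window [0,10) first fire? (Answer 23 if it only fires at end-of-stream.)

8

i=0 t=0 v=7: → [0,10); WM=-1
i=1 t=0 v=8: → [0,10); WM=-1
i=2 t=1 v=9: → [0,10); WM=0
i=3 t=6 v=2: → [0,10); WM=5
i=4 t=7 v=6: → [0,10); WM=6
i=5 t=8 v=8: → [0,10); WM=7
i=6 t=9 v=2: → [9,19),[0,10); WM=8
i=7 t=2 v=8: DROP (t<8-1); WM=8
i=8 t=12 v=1: → [9,19); WM=11; [0,10) fires=7
i=9 t=14 v=2: → [9,19); WM=13
i=10 t=15 v=1: → [9,19); WM=14
i=11 t=17 v=4: → [9,19); WM=16
i=12 t=17 v=3: → [9,19); WM=16
i=13 t=18 v=2: → [18,28),[9,19); WM=17
i=14 t=18 v=8: → [18,28),[9,19); WM=17
i=15 t=18 v=9: → [18,28),[9,19); WM=17
i=16 t=20 v=1: → [18,28); WM=19; [9,19) fires=9
i=17 t=20 v=3: → [18,28); WM=19
i=18 t=22 v=7: → [18,28); WM=21
i=19 t=23 v=3: → [18,28); WM=22
i=20 t=23 v=8: → [18,28); WM=22
i=21 t=24 v=2: → [18,28); WM=23
i=22 t=32 v=5: → [27,37); WM=31; [18,28) fires=9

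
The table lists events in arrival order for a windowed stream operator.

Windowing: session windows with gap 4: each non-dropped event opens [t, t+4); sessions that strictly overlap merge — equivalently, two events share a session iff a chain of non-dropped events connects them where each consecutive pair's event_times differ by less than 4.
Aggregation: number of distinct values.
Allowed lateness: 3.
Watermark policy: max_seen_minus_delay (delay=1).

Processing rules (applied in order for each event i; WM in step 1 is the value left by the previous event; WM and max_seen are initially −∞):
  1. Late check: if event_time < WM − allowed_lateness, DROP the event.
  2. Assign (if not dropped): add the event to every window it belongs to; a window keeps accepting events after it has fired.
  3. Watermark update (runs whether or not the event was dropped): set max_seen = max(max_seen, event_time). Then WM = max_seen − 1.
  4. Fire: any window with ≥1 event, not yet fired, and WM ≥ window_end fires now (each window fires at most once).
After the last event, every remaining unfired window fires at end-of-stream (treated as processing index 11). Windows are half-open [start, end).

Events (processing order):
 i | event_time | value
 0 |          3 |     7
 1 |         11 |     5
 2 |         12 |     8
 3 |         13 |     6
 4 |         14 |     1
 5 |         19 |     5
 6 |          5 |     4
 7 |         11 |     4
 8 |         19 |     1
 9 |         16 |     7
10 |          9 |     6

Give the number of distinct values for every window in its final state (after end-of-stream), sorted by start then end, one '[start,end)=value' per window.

[3,7)=1 [11,23)=5

i=0 t=3 v=7: → [3,7); WM=2
i=1 t=11 v=5: → [11,15); WM=10
i=2 t=12 v=8: → [11,16); WM=11
i=3 t=13 v=6: → [11,17); WM=12
i=4 t=14 v=1: → [11,18); WM=13
i=5 t=19 v=5: → [19,23); WM=18
i=6 t=5 v=4: DROP (t<18-3); WM=18
i=7 t=11 v=4: DROP (t<18-3); WM=18
i=8 t=19 v=1: → [19,23); WM=18
i=9 t=16 v=7: → [11,23); WM=18
i=10 t=9 v=6: DROP (t<18-3); WM=18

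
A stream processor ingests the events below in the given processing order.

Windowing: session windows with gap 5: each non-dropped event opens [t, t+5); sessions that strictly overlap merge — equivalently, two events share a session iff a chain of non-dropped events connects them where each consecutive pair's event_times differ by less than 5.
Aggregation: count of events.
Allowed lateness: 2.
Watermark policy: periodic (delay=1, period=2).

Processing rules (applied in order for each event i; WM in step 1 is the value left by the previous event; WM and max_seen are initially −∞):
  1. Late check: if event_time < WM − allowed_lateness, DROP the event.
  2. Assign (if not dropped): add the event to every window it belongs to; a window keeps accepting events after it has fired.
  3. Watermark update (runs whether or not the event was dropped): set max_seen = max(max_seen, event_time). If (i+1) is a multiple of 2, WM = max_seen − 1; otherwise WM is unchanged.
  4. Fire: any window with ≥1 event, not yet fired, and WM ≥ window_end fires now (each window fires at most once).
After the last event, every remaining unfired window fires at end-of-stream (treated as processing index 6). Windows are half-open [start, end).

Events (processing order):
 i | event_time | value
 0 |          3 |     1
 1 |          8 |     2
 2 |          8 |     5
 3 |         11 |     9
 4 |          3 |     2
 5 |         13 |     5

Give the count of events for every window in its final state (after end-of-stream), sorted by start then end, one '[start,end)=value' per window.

i=0 t=3 v=1: → [3,8); WM=−∞
i=1 t=8 v=2: → [8,13); WM=7
i=2 t=8 v=5: → [8,13); WM=7
i=3 t=11 v=9: → [8,16); WM=10
i=4 t=3 v=2: DROP (t<10-2); WM=10
i=5 t=13 v=5: → [8,18); WM=12

[3,8)=1 [8,18)=4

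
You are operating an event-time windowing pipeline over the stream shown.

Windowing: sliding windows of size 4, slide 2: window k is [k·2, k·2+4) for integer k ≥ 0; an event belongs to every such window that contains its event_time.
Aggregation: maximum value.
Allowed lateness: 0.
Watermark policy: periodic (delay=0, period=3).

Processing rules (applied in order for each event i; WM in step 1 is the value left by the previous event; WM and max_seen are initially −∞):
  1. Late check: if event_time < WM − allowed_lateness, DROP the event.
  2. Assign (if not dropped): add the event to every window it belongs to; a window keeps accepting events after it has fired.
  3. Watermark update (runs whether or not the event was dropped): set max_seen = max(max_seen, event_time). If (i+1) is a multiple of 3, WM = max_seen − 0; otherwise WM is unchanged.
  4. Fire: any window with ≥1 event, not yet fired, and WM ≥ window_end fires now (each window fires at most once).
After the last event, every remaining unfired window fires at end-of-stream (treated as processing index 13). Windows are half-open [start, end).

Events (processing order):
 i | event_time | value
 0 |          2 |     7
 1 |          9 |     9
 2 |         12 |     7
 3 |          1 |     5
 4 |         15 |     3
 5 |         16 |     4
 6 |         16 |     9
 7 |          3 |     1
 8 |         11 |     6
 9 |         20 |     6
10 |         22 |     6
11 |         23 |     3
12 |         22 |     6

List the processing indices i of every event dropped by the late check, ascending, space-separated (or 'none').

3 7 8 12

i=0 t=2 v=7: → [2,6),[0,4); WM=−∞
i=1 t=9 v=9: → [8,12),[6,10); WM=−∞
i=2 t=12 v=7: → [12,16),[10,14); WM=12; [0,4) fires=7 [2,6) fires=7 [6,10) fires=9 [8,12) fires=9
i=3 t=1 v=5: DROP (t<12-0); WM=12
i=4 t=15 v=3: → [14,18),[12,16); WM=12
i=5 t=16 v=4: → [16,20),[14,18); WM=16; [10,14) fires=7 [12,16) fires=7
i=6 t=16 v=9: → [16,20),[14,18); WM=16
i=7 t=3 v=1: DROP (t<16-0); WM=16
i=8 t=11 v=6: DROP (t<16-0); WM=16
i=9 t=20 v=6: → [20,24),[18,22); WM=16
i=10 t=22 v=6: → [22,26),[20,24); WM=16
i=11 t=23 v=3: → [22,26),[20,24); WM=23; [14,18) fires=9 [16,20) fires=9 [18,22) fires=6
i=12 t=22 v=6: DROP (t<23-0); WM=23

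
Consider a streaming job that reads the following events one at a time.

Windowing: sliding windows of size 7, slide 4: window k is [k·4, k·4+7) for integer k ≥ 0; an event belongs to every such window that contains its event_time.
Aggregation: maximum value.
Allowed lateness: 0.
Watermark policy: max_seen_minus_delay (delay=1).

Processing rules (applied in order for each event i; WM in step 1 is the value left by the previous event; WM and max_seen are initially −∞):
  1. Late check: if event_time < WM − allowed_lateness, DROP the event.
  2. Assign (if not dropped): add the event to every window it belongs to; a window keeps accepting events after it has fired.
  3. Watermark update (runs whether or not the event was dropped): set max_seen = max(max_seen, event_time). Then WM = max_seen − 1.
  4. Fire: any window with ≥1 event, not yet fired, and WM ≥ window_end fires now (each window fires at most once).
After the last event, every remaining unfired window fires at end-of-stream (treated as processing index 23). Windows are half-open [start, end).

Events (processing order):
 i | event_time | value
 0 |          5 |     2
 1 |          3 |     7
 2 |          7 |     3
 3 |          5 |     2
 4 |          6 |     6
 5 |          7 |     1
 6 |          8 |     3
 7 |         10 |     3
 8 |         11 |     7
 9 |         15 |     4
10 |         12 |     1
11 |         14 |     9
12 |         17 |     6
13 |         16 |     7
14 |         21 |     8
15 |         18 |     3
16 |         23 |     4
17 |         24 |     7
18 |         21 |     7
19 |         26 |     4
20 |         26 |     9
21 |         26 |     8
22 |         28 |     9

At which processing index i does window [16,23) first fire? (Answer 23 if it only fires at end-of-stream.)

17

i=0 t=5 v=2: → [4,11),[0,7); WM=4
i=1 t=3 v=7: DROP (t<4-0); WM=4
i=2 t=7 v=3: → [4,11); WM=6
i=3 t=5 v=2: DROP (t<6-0); WM=6
i=4 t=6 v=6: → [4,11),[0,7); WM=6
i=5 t=7 v=1: → [4,11); WM=6
i=6 t=8 v=3: → [8,15),[4,11); WM=7; [0,7) fires=6
i=7 t=10 v=3: → [8,15),[4,11); WM=9
i=8 t=11 v=7: → [8,15); WM=10
i=9 t=15 v=4: → [12,19); WM=14; [4,11) fires=6
i=10 t=12 v=1: DROP (t<14-0); WM=14
i=11 t=14 v=9: → [12,19),[8,15); WM=14
i=12 t=17 v=6: → [16,23),[12,19); WM=16; [8,15) fires=9
i=13 t=16 v=7: → [16,23),[12,19); WM=16
i=14 t=21 v=8: → [20,27),[16,23); WM=20; [12,19) fires=9
i=15 t=18 v=3: DROP (t<20-0); WM=20
i=16 t=23 v=4: → [20,27); WM=22
i=17 t=24 v=7: → [24,31),[20,27); WM=23; [16,23) fires=8
i=18 t=21 v=7: DROP (t<23-0); WM=23
i=19 t=26 v=4: → [24,31),[20,27); WM=25
i=20 t=26 v=9: → [24,31),[20,27); WM=25
i=21 t=26 v=8: → [24,31),[20,27); WM=25
i=22 t=28 v=9: → [28,35),[24,31); WM=27; [20,27) fires=9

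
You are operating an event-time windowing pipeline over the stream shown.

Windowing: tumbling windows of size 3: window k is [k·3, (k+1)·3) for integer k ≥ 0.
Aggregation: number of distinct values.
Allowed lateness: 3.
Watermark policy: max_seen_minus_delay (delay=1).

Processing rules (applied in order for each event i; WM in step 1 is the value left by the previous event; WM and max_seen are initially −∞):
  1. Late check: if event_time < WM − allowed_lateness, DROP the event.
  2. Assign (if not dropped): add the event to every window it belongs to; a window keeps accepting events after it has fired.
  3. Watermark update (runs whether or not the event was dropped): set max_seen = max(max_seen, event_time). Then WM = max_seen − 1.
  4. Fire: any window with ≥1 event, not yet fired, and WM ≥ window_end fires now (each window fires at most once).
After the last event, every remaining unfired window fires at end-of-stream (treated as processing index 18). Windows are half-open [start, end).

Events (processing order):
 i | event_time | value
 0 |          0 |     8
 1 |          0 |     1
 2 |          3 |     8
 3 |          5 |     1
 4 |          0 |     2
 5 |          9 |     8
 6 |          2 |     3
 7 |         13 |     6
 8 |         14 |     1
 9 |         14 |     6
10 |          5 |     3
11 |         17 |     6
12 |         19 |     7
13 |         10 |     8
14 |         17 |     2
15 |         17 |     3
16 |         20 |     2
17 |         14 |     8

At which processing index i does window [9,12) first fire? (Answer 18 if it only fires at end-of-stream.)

7

i=0 t=0 v=8: → [0,3); WM=-1
i=1 t=0 v=1: → [0,3); WM=-1
i=2 t=3 v=8: → [3,6); WM=2
i=3 t=5 v=1: → [3,6); WM=4; [0,3) fires=2
i=4 t=0 v=2: DROP (t<4-3); WM=4
i=5 t=9 v=8: → [9,12); WM=8; [3,6) fires=2
i=6 t=2 v=3: DROP (t<8-3); WM=8
i=7 t=13 v=6: → [12,15); WM=12; [9,12) fires=1
i=8 t=14 v=1: → [12,15); WM=13
i=9 t=14 v=6: → [12,15); WM=13
i=10 t=5 v=3: DROP (t<13-3); WM=13
i=11 t=17 v=6: → [15,18); WM=16; [12,15) fires=2
i=12 t=19 v=7: → [18,21); WM=18; [15,18) fires=1
i=13 t=10 v=8: DROP (t<18-3); WM=18
i=14 t=17 v=2: → [15,18); WM=18
i=15 t=17 v=3: → [15,18); WM=18
i=16 t=20 v=2: → [18,21); WM=19
i=17 t=14 v=8: DROP (t<19-3); WM=19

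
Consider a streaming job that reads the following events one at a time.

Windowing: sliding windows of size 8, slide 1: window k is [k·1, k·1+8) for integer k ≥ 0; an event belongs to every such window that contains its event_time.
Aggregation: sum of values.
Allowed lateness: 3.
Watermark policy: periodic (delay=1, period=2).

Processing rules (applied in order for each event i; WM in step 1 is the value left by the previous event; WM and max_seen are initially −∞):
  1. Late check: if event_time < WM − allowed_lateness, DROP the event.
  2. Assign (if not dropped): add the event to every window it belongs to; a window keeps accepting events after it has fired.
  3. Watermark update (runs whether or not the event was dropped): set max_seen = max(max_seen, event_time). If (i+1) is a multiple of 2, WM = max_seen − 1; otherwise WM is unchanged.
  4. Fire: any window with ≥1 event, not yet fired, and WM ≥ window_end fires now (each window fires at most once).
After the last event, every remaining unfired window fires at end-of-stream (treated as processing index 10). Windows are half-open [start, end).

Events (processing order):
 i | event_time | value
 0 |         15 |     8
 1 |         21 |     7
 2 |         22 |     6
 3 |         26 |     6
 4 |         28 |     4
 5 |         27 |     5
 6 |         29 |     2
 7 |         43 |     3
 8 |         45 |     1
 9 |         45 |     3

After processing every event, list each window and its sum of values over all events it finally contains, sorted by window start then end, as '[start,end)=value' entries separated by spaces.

[8,16)=8 [9,17)=8 [10,18)=8 [11,19)=8 [12,20)=8 [13,21)=8 [14,22)=15 [15,23)=21 [16,24)=13 [17,25)=13 [18,26)=13 [19,27)=19 [20,28)=24 [21,29)=28 [22,30)=23 [23,31)=17 [24,32)=17 [25,33)=17 [26,34)=17 [27,35)=11 [28,36)=6 [29,37)=2 [36,44)=3 [37,45)=3 [38,46)=7 [39,47)=7 [40,48)=7 [41,49)=7 [42,50)=7 [43,51)=7 [44,52)=4 [45,53)=4

i=0 t=15 v=8: → [15,23),[14,22),[13,21),[12,20),[11,19),[10,18),[9,17),[8,16); WM=−∞
i=1 t=21 v=7: → [21,29),[20,28),[19,27),[18,26),[17,25),[16,24),[15,23),[14,22); WM=20; [8,16) fires=8 [9,17) fires=8 [10,18) fires=8 [11,19) fires=8 [12,20) fires=8
i=2 t=22 v=6: → [22,30),[21,29),[20,28),[19,27),[18,26),[17,25),[16,24),[15,23); WM=20
i=3 t=26 v=6: → [26,34),[25,33),[24,32),[23,31),[22,30),[21,29),[20,28),[19,27); WM=25; [13,21) fires=8 [14,22) fires=15 [15,23) fires=21 [16,24) fires=13 [17,25) fires=13
i=4 t=28 v=4: → [28,36),[27,35),[26,34),[25,33),[24,32),[23,31),[22,30),[21,29); WM=25
i=5 t=27 v=5: → [27,35),[26,34),[25,33),[24,32),[23,31),[22,30),[21,29),[20,28); WM=27; [18,26) fires=13 [19,27) fires=19
i=6 t=29 v=2: → [29,37),[28,36),[27,35),[26,34),[25,33),[24,32),[23,31),[22,30); WM=27
i=7 t=43 v=3: → [43,51),[42,50),[41,49),[40,48),[39,47),[38,46),[37,45),[36,44); WM=42; [20,28) fires=24 [21,29) fires=28 [22,30) fires=23 [23,31) fires=17 [24,32) fires=17 [25,33) fires=17 [26,34) fires=17 [27,35) fires=11 [28,36) fires=6 [29,37) fires=2
i=8 t=45 v=1: → [45,53),[44,52),[43,51),[42,50),[41,49),[40,48),[39,47),[38,46); WM=42
i=9 t=45 v=3: → [45,53),[44,52),[43,51),[42,50),[41,49),[40,48),[39,47),[38,46); WM=44; [36,44) fires=3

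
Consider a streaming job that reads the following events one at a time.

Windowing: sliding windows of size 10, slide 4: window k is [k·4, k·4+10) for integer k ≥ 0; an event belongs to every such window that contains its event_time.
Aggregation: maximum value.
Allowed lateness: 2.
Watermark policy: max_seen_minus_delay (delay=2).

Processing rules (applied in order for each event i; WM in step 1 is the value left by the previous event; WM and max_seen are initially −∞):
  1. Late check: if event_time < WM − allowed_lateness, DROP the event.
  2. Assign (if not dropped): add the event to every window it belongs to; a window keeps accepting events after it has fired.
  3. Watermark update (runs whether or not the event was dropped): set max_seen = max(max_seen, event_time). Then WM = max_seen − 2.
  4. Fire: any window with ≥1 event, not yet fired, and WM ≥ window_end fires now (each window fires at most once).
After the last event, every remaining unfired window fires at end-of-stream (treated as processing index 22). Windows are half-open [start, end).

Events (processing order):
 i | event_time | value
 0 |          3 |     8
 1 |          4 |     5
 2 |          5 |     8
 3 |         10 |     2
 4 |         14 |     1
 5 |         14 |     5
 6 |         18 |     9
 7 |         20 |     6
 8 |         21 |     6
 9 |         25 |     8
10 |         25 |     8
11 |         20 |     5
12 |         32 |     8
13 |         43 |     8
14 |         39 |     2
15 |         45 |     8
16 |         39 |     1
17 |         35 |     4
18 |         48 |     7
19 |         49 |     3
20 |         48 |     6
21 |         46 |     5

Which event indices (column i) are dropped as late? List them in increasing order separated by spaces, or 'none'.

11 16 17

i=0 t=3 v=8: → [0,10); WM=1
i=1 t=4 v=5: → [4,14),[0,10); WM=2
i=2 t=5 v=8: → [4,14),[0,10); WM=3
i=3 t=10 v=2: → [8,18),[4,14); WM=8
i=4 t=14 v=1: → [12,22),[8,18); WM=12; [0,10) fires=8
i=5 t=14 v=5: → [12,22),[8,18); WM=12
i=6 t=18 v=9: → [16,26),[12,22); WM=16; [4,14) fires=8
i=7 t=20 v=6: → [20,30),[16,26),[12,22); WM=18; [8,18) fires=5
i=8 t=21 v=6: → [20,30),[16,26),[12,22); WM=19
i=9 t=25 v=8: → [24,34),[20,30),[16,26); WM=23; [12,22) fires=9
i=10 t=25 v=8: → [24,34),[20,30),[16,26); WM=23
i=11 t=20 v=5: DROP (t<23-2); WM=23
i=12 t=32 v=8: → [32,42),[28,38),[24,34); WM=30; [16,26) fires=9 [20,30) fires=8
i=13 t=43 v=8: → [40,50),[36,46); WM=41; [24,34) fires=8 [28,38) fires=8
i=14 t=39 v=2: → [36,46),[32,42); WM=41
i=15 t=45 v=8: → [44,54),[40,50),[36,46); WM=43; [32,42) fires=8
i=16 t=39 v=1: DROP (t<43-2); WM=43
i=17 t=35 v=4: DROP (t<43-2); WM=43
i=18 t=48 v=7: → [48,58),[44,54),[40,50); WM=46; [36,46) fires=8
i=19 t=49 v=3: → [48,58),[44,54),[40,50); WM=47
i=20 t=48 v=6: → [48,58),[44,54),[40,50); WM=47
i=21 t=46 v=5: → [44,54),[40,50); WM=47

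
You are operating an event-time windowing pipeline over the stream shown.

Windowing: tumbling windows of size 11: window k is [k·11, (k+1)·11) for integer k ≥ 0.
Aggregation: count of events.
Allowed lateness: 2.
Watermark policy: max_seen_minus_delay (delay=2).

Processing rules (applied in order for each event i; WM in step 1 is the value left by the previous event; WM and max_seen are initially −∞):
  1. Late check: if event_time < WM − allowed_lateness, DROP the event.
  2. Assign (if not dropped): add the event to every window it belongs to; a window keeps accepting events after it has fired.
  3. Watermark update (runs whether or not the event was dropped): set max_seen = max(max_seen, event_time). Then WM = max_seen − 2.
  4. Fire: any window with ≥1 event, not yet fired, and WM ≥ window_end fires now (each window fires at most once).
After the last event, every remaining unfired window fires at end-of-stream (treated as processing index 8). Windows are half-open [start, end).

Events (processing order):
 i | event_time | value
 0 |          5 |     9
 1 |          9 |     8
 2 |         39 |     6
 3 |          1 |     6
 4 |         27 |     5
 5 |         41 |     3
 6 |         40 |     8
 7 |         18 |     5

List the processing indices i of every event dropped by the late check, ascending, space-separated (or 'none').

i=0 t=5 v=9: → [0,11); WM=3
i=1 t=9 v=8: → [0,11); WM=7
i=2 t=39 v=6: → [33,44); WM=37; [0,11) fires=2
i=3 t=1 v=6: DROP (t<37-2); WM=37
i=4 t=27 v=5: DROP (t<37-2); WM=37
i=5 t=41 v=3: → [33,44); WM=39
i=6 t=40 v=8: → [33,44); WM=39
i=7 t=18 v=5: DROP (t<39-2); WM=39

3 4 7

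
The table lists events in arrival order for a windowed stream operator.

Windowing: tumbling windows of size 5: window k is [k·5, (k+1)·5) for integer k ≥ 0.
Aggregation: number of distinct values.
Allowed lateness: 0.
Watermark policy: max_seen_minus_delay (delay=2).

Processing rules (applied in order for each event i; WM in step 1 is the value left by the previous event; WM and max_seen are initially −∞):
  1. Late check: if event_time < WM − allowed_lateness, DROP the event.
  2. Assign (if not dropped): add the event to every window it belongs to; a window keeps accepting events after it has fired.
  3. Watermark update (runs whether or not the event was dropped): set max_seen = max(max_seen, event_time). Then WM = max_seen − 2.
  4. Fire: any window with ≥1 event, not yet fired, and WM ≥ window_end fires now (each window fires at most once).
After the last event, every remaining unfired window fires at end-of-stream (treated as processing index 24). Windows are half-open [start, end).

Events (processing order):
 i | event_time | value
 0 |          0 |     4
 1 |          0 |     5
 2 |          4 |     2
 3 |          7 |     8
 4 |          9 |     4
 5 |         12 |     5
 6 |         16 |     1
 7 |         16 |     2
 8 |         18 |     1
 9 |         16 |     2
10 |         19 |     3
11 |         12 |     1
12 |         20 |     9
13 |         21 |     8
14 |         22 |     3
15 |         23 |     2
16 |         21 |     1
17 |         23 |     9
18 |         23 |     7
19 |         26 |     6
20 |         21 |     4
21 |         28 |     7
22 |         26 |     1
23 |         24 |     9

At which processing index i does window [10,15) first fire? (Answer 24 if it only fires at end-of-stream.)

i=0 t=0 v=4: → [0,5); WM=-2
i=1 t=0 v=5: → [0,5); WM=-2
i=2 t=4 v=2: → [0,5); WM=2
i=3 t=7 v=8: → [5,10); WM=5; [0,5) fires=3
i=4 t=9 v=4: → [5,10); WM=7
i=5 t=12 v=5: → [10,15); WM=10; [5,10) fires=2
i=6 t=16 v=1: → [15,20); WM=14
i=7 t=16 v=2: → [15,20); WM=14
i=8 t=18 v=1: → [15,20); WM=16; [10,15) fires=1
i=9 t=16 v=2: → [15,20); WM=16
i=10 t=19 v=3: → [15,20); WM=17
i=11 t=12 v=1: DROP (t<17-0); WM=17
i=12 t=20 v=9: → [20,25); WM=18
i=13 t=21 v=8: → [20,25); WM=19
i=14 t=22 v=3: → [20,25); WM=20; [15,20) fires=3
i=15 t=23 v=2: → [20,25); WM=21
i=16 t=21 v=1: → [20,25); WM=21
i=17 t=23 v=9: → [20,25); WM=21
i=18 t=23 v=7: → [20,25); WM=21
i=19 t=26 v=6: → [25,30); WM=24
i=20 t=21 v=4: DROP (t<24-0); WM=24
i=21 t=28 v=7: → [25,30); WM=26; [20,25) fires=6
i=22 t=26 v=1: → [25,30); WM=26
i=23 t=24 v=9: DROP (t<26-0); WM=26

8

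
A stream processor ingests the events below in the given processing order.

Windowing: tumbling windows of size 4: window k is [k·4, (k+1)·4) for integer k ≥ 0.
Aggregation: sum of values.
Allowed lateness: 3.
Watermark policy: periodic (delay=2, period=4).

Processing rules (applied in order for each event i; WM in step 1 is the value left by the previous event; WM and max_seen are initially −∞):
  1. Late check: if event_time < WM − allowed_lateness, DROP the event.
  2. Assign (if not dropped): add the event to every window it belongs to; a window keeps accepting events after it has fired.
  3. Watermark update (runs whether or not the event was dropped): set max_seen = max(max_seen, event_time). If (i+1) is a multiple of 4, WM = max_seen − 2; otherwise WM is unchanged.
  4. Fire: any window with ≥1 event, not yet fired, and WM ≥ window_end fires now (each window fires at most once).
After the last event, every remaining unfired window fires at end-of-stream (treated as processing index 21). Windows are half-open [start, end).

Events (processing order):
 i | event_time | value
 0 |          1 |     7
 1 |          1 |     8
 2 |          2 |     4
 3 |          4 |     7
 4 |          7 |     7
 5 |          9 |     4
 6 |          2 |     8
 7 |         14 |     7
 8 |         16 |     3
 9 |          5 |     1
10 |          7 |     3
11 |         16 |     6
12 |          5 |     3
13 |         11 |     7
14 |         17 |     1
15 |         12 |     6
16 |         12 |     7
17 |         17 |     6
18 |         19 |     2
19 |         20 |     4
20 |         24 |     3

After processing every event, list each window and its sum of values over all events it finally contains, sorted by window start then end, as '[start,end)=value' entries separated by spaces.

i=0 t=1 v=7: → [0,4); WM=−∞
i=1 t=1 v=8: → [0,4); WM=−∞
i=2 t=2 v=4: → [0,4); WM=−∞
i=3 t=4 v=7: → [4,8); WM=2
i=4 t=7 v=7: → [4,8); WM=2
i=5 t=9 v=4: → [8,12); WM=2
i=6 t=2 v=8: → [0,4); WM=2
i=7 t=14 v=7: → [12,16); WM=12; [0,4) fires=27 [4,8) fires=14 [8,12) fires=4
i=8 t=16 v=3: → [16,20); WM=12
i=9 t=5 v=1: DROP (t<12-3); WM=12
i=10 t=7 v=3: DROP (t<12-3); WM=12
i=11 t=16 v=6: → [16,20); WM=14
i=12 t=5 v=3: DROP (t<14-3); WM=14
i=13 t=11 v=7: → [8,12); WM=14
i=14 t=17 v=1: → [16,20); WM=14
i=15 t=12 v=6: → [12,16); WM=15
i=16 t=12 v=7: → [12,16); WM=15
i=17 t=17 v=6: → [16,20); WM=15
i=18 t=19 v=2: → [16,20); WM=15
i=19 t=20 v=4: → [20,24); WM=18; [12,16) fires=20
i=20 t=24 v=3: → [24,28); WM=18

[0,4)=27 [4,8)=14 [8,12)=11 [12,16)=20 [16,20)=18 [20,24)=4 [24,28)=3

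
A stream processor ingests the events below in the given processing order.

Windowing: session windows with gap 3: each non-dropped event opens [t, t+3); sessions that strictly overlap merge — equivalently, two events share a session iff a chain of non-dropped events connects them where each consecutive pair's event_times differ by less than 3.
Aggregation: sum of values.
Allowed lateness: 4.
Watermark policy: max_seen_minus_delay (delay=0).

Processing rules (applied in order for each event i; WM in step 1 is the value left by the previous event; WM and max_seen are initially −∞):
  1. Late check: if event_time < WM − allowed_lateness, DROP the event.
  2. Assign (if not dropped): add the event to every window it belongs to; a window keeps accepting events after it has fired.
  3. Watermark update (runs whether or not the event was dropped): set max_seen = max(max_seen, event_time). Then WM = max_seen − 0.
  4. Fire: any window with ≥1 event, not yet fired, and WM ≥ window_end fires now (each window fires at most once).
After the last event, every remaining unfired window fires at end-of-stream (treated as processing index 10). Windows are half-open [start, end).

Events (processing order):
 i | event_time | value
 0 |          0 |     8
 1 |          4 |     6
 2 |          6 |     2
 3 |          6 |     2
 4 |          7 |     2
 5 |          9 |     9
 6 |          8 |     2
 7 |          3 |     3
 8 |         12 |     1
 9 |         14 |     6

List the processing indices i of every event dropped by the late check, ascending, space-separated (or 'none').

7

i=0 t=0 v=8: → [0,3); WM=0
i=1 t=4 v=6: → [4,7); WM=4
i=2 t=6 v=2: → [4,9); WM=6
i=3 t=6 v=2: → [4,9); WM=6
i=4 t=7 v=2: → [4,10); WM=7
i=5 t=9 v=9: → [4,12); WM=9
i=6 t=8 v=2: → [4,12); WM=9
i=7 t=3 v=3: DROP (t<9-4); WM=9
i=8 t=12 v=1: → [12,15); WM=12
i=9 t=14 v=6: → [12,17); WM=14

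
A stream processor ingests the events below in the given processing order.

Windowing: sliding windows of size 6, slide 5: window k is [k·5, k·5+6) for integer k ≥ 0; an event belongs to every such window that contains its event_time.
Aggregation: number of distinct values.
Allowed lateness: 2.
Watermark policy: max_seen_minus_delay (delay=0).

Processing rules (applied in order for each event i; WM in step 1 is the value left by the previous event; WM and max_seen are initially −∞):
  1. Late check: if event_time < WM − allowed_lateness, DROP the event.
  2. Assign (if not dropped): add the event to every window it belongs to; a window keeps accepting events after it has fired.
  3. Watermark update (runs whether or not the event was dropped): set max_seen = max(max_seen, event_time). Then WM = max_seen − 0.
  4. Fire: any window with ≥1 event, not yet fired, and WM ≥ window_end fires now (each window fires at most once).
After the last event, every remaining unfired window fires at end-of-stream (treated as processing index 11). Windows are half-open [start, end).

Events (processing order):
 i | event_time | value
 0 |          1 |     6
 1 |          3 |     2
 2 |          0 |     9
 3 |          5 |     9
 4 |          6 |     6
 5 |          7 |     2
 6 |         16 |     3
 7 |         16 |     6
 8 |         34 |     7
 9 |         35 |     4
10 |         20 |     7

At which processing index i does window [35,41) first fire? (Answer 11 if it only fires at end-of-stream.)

i=0 t=1 v=6: → [0,6); WM=1
i=1 t=3 v=2: → [0,6); WM=3
i=2 t=0 v=9: DROP (t<3-2); WM=3
i=3 t=5 v=9: → [5,11),[0,6); WM=5
i=4 t=6 v=6: → [5,11); WM=6; [0,6) fires=3
i=5 t=7 v=2: → [5,11); WM=7
i=6 t=16 v=3: → [15,21); WM=16; [5,11) fires=3
i=7 t=16 v=6: → [15,21); WM=16
i=8 t=34 v=7: → [30,36); WM=34; [15,21) fires=2
i=9 t=35 v=4: → [35,41),[30,36); WM=35
i=10 t=20 v=7: DROP (t<35-2); WM=35

11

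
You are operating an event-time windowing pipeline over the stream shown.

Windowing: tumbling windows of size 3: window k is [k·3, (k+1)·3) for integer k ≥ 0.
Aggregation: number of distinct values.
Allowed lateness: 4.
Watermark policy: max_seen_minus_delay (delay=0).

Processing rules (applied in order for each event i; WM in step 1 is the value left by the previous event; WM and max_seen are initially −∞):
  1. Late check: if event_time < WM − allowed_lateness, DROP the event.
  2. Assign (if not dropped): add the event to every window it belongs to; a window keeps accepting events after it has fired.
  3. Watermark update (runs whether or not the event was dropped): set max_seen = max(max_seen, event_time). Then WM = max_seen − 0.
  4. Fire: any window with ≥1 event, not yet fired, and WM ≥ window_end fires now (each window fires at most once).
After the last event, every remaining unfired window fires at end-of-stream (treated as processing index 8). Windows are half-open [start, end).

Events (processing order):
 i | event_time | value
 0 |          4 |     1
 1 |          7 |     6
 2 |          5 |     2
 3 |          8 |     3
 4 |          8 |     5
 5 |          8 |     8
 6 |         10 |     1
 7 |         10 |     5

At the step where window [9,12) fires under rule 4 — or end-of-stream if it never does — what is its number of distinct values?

i=0 t=4 v=1: → [3,6); WM=4
i=1 t=7 v=6: → [6,9); WM=7; [3,6) fires=1
i=2 t=5 v=2: → [3,6); WM=7
i=3 t=8 v=3: → [6,9); WM=8
i=4 t=8 v=5: → [6,9); WM=8
i=5 t=8 v=8: → [6,9); WM=8
i=6 t=10 v=1: → [9,12); WM=10; [6,9) fires=4
i=7 t=10 v=5: → [9,12); WM=10

2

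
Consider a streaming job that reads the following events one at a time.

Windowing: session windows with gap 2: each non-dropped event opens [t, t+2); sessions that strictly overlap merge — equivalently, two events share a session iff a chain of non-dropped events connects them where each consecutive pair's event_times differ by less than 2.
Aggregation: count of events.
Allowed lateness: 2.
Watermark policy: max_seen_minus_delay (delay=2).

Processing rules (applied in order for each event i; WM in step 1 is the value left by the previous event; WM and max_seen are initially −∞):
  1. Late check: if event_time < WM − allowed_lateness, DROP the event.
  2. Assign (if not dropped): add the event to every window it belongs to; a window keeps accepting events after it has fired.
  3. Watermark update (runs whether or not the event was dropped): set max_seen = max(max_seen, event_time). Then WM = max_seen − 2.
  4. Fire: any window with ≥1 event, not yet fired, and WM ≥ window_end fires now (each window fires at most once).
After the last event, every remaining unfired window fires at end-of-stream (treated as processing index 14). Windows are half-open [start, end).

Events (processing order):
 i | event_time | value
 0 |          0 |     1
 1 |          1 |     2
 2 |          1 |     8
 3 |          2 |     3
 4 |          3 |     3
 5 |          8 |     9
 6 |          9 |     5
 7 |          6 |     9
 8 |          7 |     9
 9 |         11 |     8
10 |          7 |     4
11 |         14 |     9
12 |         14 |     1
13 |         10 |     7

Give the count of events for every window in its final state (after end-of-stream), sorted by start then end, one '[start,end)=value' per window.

i=0 t=0 v=1: → [0,2); WM=-2
i=1 t=1 v=2: → [0,3); WM=-1
i=2 t=1 v=8: → [0,3); WM=-1
i=3 t=2 v=3: → [0,4); WM=0
i=4 t=3 v=3: → [0,5); WM=1
i=5 t=8 v=9: → [8,10); WM=6
i=6 t=9 v=5: → [8,11); WM=7
i=7 t=6 v=9: → [6,8); WM=7
i=8 t=7 v=9: → [6,11); WM=7
i=9 t=11 v=8: → [11,13); WM=9
i=10 t=7 v=4: → [6,11); WM=9
i=11 t=14 v=9: → [14,16); WM=12
i=12 t=14 v=1: → [14,16); WM=12
i=13 t=10 v=7: → [6,13); WM=12

[0,5)=5 [6,13)=7 [14,16)=2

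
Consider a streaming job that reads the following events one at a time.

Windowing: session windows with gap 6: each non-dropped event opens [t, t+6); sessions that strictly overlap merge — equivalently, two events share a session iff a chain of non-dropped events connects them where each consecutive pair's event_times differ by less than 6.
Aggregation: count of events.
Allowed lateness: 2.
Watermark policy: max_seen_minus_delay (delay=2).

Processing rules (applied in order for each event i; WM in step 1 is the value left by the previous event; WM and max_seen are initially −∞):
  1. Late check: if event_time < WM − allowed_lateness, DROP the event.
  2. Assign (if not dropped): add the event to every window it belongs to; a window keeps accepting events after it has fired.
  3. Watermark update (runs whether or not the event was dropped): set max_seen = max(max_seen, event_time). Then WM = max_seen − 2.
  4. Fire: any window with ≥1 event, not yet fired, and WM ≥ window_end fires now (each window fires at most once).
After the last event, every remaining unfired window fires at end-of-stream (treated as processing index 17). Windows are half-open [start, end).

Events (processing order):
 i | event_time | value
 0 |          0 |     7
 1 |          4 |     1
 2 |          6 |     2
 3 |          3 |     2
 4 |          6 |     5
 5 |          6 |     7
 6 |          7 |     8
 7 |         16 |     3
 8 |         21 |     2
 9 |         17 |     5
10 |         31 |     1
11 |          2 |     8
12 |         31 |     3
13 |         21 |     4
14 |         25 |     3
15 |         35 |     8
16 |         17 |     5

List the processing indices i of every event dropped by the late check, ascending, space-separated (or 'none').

i=0 t=0 v=7: → [0,6); WM=-2
i=1 t=4 v=1: → [0,10); WM=2
i=2 t=6 v=2: → [0,12); WM=4
i=3 t=3 v=2: → [0,12); WM=4
i=4 t=6 v=5: → [0,12); WM=4
i=5 t=6 v=7: → [0,12); WM=4
i=6 t=7 v=8: → [0,13); WM=5
i=7 t=16 v=3: → [16,22); WM=14
i=8 t=21 v=2: → [16,27); WM=19
i=9 t=17 v=5: → [16,27); WM=19
i=10 t=31 v=1: → [31,37); WM=29
i=11 t=2 v=8: DROP (t<29-2); WM=29
i=12 t=31 v=3: → [31,37); WM=29
i=13 t=21 v=4: DROP (t<29-2); WM=29
i=14 t=25 v=3: DROP (t<29-2); WM=29
i=15 t=35 v=8: → [31,41); WM=33
i=16 t=17 v=5: DROP (t<33-2); WM=33

11 13 14 16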